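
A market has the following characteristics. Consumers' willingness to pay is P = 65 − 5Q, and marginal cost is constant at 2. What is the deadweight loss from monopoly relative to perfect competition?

DWL = 99.225

Perfect competition: P = MC = 2, so 65 − 5Q = 2 and Q = 12.6.
A monopolist chooses Q where MR = MC. MR = 65 − 10Q; setting this equal to 2 gives Q = 6.3 and P = 33.5.
DWL is the triangle between Q = 6.3 and Q = 12.6: ½·(12.6 − 6.3)·(33.5 − 2) = 99.225.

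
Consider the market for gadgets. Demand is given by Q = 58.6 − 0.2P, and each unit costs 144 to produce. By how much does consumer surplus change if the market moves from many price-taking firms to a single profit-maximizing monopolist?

Inverting demand: P = 293 − 5Q.
Under competition P = MC = 144, so Q = (293 − 144)/5 = 29.8.
CS = ½·(293 − 144)·29.8 = 2220.1.
A monopolist chooses Q where MR = MC. MR = 293 − 10Q; setting this equal to 144 gives Q = 14.9 and P = 218.5.
CS = ½·(293 − 218.5)·14.9 = 555.025.
Change in consumer surplus: 555.025 − 2220.1 = −1665.075.

Consumer surplus falls by 1665.075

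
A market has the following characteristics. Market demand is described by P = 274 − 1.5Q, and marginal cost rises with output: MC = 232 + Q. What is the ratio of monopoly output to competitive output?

Q_m/Q_c = 0.625

The monopolist equates marginal revenue to marginal cost: 274 − 3Q = 232 + Q, so Q = 10.5. From demand, P = 258.25.
Under competition P = MC: 274 − 1.5Q = 232 + Q ⇒ Q = 16.8, P = 248.8.
Ratio Q_m/Q_c = 10.5/16.8 = 0.625.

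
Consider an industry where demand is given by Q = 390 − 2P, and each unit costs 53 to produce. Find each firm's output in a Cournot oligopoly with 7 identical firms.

q_i = 35.5

Inverting demand: P = 195 − 0.5Q.
Cournot with 7 identical firms: the symmetric best-response condition is 195 − 4q = 53. Each firm produces q = 35.5, total output Q = 248.5, price P = 70.75.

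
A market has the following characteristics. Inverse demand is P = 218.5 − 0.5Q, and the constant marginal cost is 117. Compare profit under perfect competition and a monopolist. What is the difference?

Perfect competition: P = MC = 117, so 218.5 − 0.5Q = 117 and Q = 203.
Profit = (117 − 117)·203 = 0.
The monopolist equates marginal revenue to marginal cost: 218.5 − Q = 117, so Q = 101.5. From demand, P = 167.75.
Profit = (167.75 − 117)·101.5 = 5151.125.
Change in profit: 5151.125 − 0 = 5151.125.

π rises by 5151.125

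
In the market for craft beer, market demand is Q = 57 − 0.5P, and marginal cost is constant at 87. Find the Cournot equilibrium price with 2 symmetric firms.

P = 96

Inverting demand: P = 114 − 2Q.
In a 2-firm Cournot equilibrium, symmetry and the first-order condition give q = (114 − 87)/(6) = 4.5. So Q = 9 and P = 96.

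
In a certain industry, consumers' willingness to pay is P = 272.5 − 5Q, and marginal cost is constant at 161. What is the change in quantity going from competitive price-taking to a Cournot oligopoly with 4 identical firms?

Quantity falls by 4.46

Under competition P = MC = 161, so Q = (272.5 − 161)/5 = 22.3.
Cournot with 4 identical firms: the symmetric best-response condition is 272.5 − 25q = 161. Each firm produces q = 4.46, total output Q = 17.84, price P = 183.3.
Change in quantity: 17.84 − 22.3 = −4.46.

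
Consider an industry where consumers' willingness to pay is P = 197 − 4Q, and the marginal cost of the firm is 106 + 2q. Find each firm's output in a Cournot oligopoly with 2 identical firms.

q_i = 6.5

With 2 symmetric Cournot firms, each firm's FOC gives 197 − 12q = 106 + 2q, so q = 6.5, Q = 2·6.5 = 13, and P = 145.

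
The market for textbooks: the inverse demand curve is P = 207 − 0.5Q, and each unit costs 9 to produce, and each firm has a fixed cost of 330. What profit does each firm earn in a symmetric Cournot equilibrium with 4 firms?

π_i = 2806.32

In a 4-firm Cournot equilibrium, symmetry and the first-order condition give q = (207 − 9)/(2.5) = 79.2. So Q = 316.8 and P = 48.6.
Each firm's profit = (48.6 − 9)·79.2 − 330 = 2806.32.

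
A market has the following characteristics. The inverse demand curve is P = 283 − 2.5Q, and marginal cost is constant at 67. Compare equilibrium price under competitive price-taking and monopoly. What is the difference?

Equilibrium price rises by 108

Under competition P = MC = 67, so Q = (283 − 67)/2.5 = 86.4.
A monopolist chooses Q where MR = MC. MR = 283 − 5Q; setting this equal to 67 gives Q = 43.2 and P = 175.
Change in equilibrium price: 175 − 67 = 108.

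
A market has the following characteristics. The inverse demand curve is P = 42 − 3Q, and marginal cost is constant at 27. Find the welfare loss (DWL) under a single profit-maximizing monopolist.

Perfect competition: P = MC = 27, so 42 − 3Q = 27 and Q = 5.
A monopolist chooses Q where MR = MC. MR = 42 − 6Q; setting this equal to 27 gives Q = 2.5 and P = 34.5.
DWL is the triangle between Q = 2.5 and Q = 5: ½·(5 − 2.5)·(34.5 − 27) = 9.375.

DWL = 9.375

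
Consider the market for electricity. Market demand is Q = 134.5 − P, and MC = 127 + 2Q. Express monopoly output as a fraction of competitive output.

Inverting demand: P = 134.5 − Q.
A monopolist chooses Q where MR = MC. MR = 134.5 − 2Q; setting this equal to 127 + 2Q gives Q = 1.875 and P = 132.625.
Under competition P = MC: 134.5 − Q = 127 + 2Q ⇒ Q = 2.5, P = 132.
Ratio Q_m/Q_c = 1.875/2.5 = 0.75.

Q_m/Q_c = 0.75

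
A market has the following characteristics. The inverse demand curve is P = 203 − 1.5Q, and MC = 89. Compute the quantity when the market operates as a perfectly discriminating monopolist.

With perfect price discrimination, output is the efficient level Q = 76 (where demand meets MC), but every buyer pays their willingness to pay: CS = 0 and PS = total surplus.

Q = 76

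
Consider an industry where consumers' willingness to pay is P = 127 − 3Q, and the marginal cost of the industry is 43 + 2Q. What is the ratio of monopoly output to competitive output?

The monopolist equates marginal revenue to marginal cost: 127 − 6Q = 43 + 2Q, so Q = 10.5. From demand, P = 95.5.
Under competition P = MC: 127 − 3Q = 43 + 2Q ⇒ Q = 16.8, P = 76.6.
Ratio Q_m/Q_c = 10.5/16.8 = 0.625.

Q_m/Q_c = 0.625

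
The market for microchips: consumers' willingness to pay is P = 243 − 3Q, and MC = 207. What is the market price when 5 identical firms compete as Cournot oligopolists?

P = 213

In a 5-firm Cournot equilibrium, symmetry and the first-order condition give q = (243 − 207)/(18) = 2. So Q = 10 and P = 213.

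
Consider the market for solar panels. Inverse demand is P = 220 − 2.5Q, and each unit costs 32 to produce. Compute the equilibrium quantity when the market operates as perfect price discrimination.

Q = 75.2

With perfect price discrimination, output is the efficient level Q = 75.2 (where demand meets MC), but every buyer pays their willingness to pay: CS = 0 and PS = total surplus.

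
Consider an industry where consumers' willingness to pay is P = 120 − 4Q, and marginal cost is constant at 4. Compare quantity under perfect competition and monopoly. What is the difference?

Perfect competition: P = MC = 4, so 120 − 4Q = 4 and Q = 29.
The monopolist equates marginal revenue to marginal cost: 120 − 8Q = 4, so Q = 14.5. From demand, P = 62.
Change in quantity: 14.5 − 29 = −14.5.

Quantity falls by 14.5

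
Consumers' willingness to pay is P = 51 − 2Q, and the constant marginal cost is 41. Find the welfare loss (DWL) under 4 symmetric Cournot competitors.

DWL = 1

Competitive firms price at marginal cost: P = 41, giving Q = 5.
In a 4-firm Cournot equilibrium, symmetry and the first-order condition give q = (51 − 41)/(10) = 1. So Q = 4 and P = 43.
DWL is the triangle between Q = 4 and Q = 5: ½·(5 − 4)·(43 − 41) = 1.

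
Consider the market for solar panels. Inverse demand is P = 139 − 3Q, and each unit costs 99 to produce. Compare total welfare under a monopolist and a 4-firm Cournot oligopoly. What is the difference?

The monopolist equates marginal revenue to marginal cost: 139 − 6Q = 99, so Q = 20/3. From demand, P = 119.
CS = ½·(139 − 119)·20/3 = 200/3; PS = (119 − 99)·20/3 = 400/3; TS = 200.
With 4 symmetric Cournot firms, each firm's FOC gives 139 − 15q = 99, so q = 8/3, Q = 4·8/3 = 32/3, and P = 107.
CS = ½·(139 − 107)·32/3 = 512/3; PS = (107 − 99)·32/3 = 256/3; TS = 256.
Change in total welfare: 256 − 200 = 56.

TS rises by 56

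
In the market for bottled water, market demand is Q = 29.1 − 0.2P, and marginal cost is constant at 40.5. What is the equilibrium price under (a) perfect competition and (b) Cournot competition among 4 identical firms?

Competition: P = 40.5; Cournot: P = 61.5

Inverting demand: P = 145.5 − 5Q.
Competitive firms price at marginal cost: P = 40.5, giving Q = 21.
In a 4-firm Cournot equilibrium, symmetry and the first-order condition give q = (145.5 − 40.5)/(25) = 4.2. So Q = 16.8 and P = 61.5.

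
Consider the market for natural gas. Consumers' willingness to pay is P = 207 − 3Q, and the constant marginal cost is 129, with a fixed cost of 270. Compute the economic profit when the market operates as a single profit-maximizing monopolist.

A monopolist chooses Q where MR = MC. MR = 207 − 6Q; setting this equal to 129 gives Q = 13 and P = 168.
Profit = (168 − 129)·13 − 270 = 237.

Profit = 237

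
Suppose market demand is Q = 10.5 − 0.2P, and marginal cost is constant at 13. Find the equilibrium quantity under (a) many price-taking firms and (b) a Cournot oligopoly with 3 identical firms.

Inverting demand: P = 52.5 − 5Q.
Competitive firms price at marginal cost: P = 13, giving Q = 7.9.
In a 3-firm Cournot equilibrium, symmetry and the first-order condition give q = (52.5 − 13)/(20) = 1.975. So Q = 5.925 and P = 22.875.

Competition: Q = 7.9; Cournot: Q = 5.925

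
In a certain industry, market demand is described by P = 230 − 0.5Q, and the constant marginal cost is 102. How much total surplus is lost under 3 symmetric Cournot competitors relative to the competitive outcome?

Under competition P = MC = 102, so Q = (230 − 102)/0.5 = 256.
Cournot with 3 identical firms: the symmetric best-response condition is 230 − 2q = 102. Each firm produces q = 64, total output Q = 192, price P = 134.
DWL is the triangle between Q = 192 and Q = 256: ½·(256 − 192)·(134 − 102) = 1024.

DWL = 1024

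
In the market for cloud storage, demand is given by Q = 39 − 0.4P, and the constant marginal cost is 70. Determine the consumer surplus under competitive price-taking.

CS = 151.25

Inverting demand: P = 97.5 − 2.5Q.
Perfect competition: P = MC = 70, so 97.5 − 2.5Q = 70 and Q = 11.
CS = ½·(97.5 − 70)·11 = 151.25.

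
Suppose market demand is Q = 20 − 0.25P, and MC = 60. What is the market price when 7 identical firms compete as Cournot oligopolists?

P = 62.5

Inverting demand: P = 80 − 4Q.
With 7 symmetric Cournot firms, each firm's FOC gives 80 − 32q = 60, so q = 0.625, Q = 7·0.625 = 4.375, and P = 62.5.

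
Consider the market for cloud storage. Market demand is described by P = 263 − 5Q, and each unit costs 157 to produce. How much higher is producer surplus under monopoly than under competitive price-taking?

Producer surplus rises by 561.8

Competitive firms price at marginal cost: P = 157, giving Q = 21.2.
PS = (157 − 157)·21.2 = 0.
Monopoly sets MR = MC: 263 − 10Q = 157 ⇒ Q = 10.6, P = 263 − 5·10.6 = 210.
PS = (210 − 157)·10.6 = 561.8.
Change in producer surplus: 561.8 − 0 = 561.8.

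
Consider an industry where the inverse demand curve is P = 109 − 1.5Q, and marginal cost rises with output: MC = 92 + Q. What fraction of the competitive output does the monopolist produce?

The monopolist equates marginal revenue to marginal cost: 109 − 3Q = 92 + Q, so Q = 4.25. From demand, P = 102.625.
Under competition P = MC: 109 − 1.5Q = 92 + Q ⇒ Q = 6.8, P = 98.8.
Ratio Q_m/Q_c = 4.25/6.8 = 0.625.

Q_m/Q_c = 0.625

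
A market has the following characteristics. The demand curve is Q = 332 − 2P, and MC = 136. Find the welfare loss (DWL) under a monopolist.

DWL = 225

Inverting demand: P = 166 − 0.5Q.
Perfect competition: P = MC = 136, so 166 − 0.5Q = 136 and Q = 60.
Monopoly sets MR = MC: 166 − Q = 136 ⇒ Q = 30, P = 166 − 0.5·30 = 151.
DWL is the triangle between Q = 30 and Q = 60: ½·(60 − 30)·(151 − 136) = 225.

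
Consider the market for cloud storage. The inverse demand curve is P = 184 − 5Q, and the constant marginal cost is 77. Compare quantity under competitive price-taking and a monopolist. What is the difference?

Quantity falls by 10.7

Perfect competition: P = MC = 77, so 184 − 5Q = 77 and Q = 21.4.
Monopoly sets MR = MC: 184 − 10Q = 77 ⇒ Q = 10.7, P = 184 − 5·10.7 = 130.5.
Change in quantity: 10.7 − 21.4 = −10.7.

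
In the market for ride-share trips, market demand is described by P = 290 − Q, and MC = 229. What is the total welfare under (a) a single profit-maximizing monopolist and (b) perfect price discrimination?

Monopoly: TS = 1395.375; Perfect PD: TS = 1860.5

Monopoly sets MR = MC: 290 − 2Q = 229 ⇒ Q = 30.5, P = 290 − 30.5 = 259.5.
CS = ½·(290 − 259.5)·30.5 = 465.125; PS = (259.5 − 229)·30.5 = 930.25; TS = 1395.375.
With perfect price discrimination, output is the efficient level Q = 61 (where demand meets MC), but every buyer pays their willingness to pay: CS = 0 and PS = total surplus.
TS = 1860.5 (equal to competitive TS).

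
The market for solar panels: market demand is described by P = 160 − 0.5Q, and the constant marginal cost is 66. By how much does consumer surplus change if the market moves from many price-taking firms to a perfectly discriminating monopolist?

CS falls by 8836

Under competition P = MC = 66, so Q = (160 − 66)/0.5 = 188.
CS = ½·(160 − 66)·188 = 8836.
Under first-degree price discrimination the firm charges each unit its demand price and produces up to where P = MC, i.e. Q = 188. Consumer surplus is zero; producer surplus equals total surplus.
CS = 0.
Change in consumer surplus: 0 − 8836 = −8836.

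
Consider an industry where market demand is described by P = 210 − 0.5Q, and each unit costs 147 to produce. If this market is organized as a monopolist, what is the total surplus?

TS = 2976.75

Monopoly sets MR = MC: 210 − Q = 147 ⇒ Q = 63, P = 210 − 0.5·63 = 178.5.
CS = ½·(210 − 178.5)·63 = 992.25; PS = (178.5 − 147)·63 = 1984.5; TS = 2976.75.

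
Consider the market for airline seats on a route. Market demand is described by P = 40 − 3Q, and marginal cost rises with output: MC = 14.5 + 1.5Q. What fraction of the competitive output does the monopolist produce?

Monopoly sets MR = MC: 40 − 6Q = 14.5 + 1.5Q ⇒ Q = 3.4, P = 40 − 3·3.4 = 29.8.
Under competition P = MC: 40 − 3Q = 14.5 + 1.5Q ⇒ Q = 17/3, P = 23.
Ratio Q_m/Q_c = 3.4/(17/3) = 0.6.

Q_m/Q_c = 0.6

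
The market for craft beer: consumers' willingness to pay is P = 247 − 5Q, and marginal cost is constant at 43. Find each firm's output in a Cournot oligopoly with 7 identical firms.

q_i = 5.1

In a 7-firm Cournot equilibrium, symmetry and the first-order condition give q = (247 − 43)/(40) = 5.1. So Q = 35.7 and P = 68.5.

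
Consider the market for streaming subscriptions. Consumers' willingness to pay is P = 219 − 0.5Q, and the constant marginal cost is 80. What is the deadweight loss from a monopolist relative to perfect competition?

DWL = 4830.25

Under competition P = MC = 80, so Q = (219 − 80)/0.5 = 278.
Monopoly sets MR = MC: 219 − Q = 80 ⇒ Q = 139, P = 219 − 0.5·139 = 149.5.
DWL is the triangle between Q = 139 and Q = 278: ½·(278 − 139)·(149.5 − 80) = 4830.25.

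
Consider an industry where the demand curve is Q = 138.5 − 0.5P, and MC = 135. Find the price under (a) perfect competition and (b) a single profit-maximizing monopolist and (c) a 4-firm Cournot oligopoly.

Inverting demand: P = 277 − 2Q.
Under competition P = MC = 135, so Q = (277 − 135)/2 = 71.
A monopolist chooses Q where MR = MC. MR = 277 − 4Q; setting this equal to 135 gives Q = 35.5 and P = 206.
In a 4-firm Cournot equilibrium, symmetry and the first-order condition give q = (277 − 135)/(10) = 14.2. So Q = 56.8 and P = 163.4.

Competition: P = 135; Monopoly: P = 206; Cournot: P = 163.4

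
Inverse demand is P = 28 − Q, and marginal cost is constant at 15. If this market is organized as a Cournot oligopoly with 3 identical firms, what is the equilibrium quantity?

With 3 symmetric Cournot firms, each firm's FOC gives 28 − 4q = 15, so q = 3.25, Q = 3·3.25 = 9.75, and P = 18.25.

Q = 9.75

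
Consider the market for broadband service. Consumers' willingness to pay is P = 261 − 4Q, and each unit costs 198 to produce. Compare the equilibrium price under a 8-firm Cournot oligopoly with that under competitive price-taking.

In a 8-firm Cournot equilibrium, symmetry and the first-order condition give q = (261 − 198)/(36) = 1.75. So Q = 14 and P = 205.
Under competition P = MC = 198, so Q = (261 − 198)/4 = 15.75.

Cournot: P = 205; Competition: P = 198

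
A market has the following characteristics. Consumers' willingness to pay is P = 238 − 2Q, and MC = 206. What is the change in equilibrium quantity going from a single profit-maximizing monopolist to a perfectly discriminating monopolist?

A monopolist chooses Q where MR = MC. MR = 238 − 4Q; setting this equal to 206 gives Q = 8 and P = 222.
With perfect price discrimination, output is the efficient level Q = 16 (where demand meets MC), but every buyer pays their willingness to pay: CS = 0 and PS = total surplus.
Change in equilibrium quantity: 16 − 8 = 8.

Q rises by 8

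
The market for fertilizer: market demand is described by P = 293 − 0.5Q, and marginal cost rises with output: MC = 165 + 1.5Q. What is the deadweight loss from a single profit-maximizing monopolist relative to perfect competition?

DWL = 163.84

Under competition P = MC: 293 − 0.5Q = 165 + 1.5Q ⇒ Q = 64, P = 261.
The monopolist equates marginal revenue to marginal cost: 293 − Q = 165 + 1.5Q, so Q = 51.2. From demand, P = 267.4.
CS = ½·(293 − 261)·64 = 1024; PS = (261·64 − 165·64 − ½·1.5·64²) = 3072; TS = 4096.
CS = ½·(293 − 267.4)·51.2 = 655.36; PS = (267.4·51.2 − 165·51.2 − ½·1.5·51.2²) = 3276.8; TS = 3932.16.
DWL = 4096 − 3932.16 = 163.84.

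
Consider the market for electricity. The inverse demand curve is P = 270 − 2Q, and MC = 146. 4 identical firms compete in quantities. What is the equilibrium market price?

P = 170.8

With 4 symmetric Cournot firms, each firm's FOC gives 270 − 10q = 146, so q = 12.4, Q = 4·12.4 = 49.6, and P = 170.8.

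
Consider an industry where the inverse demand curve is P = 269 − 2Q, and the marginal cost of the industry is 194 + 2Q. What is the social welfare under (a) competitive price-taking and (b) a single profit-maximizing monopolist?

Under competition P = MC: 269 − 2Q = 194 + 2Q ⇒ Q = 18.75, P = 231.5.
CS = ½·(269 − 231.5)·18.75 = 5625/16; PS = (231.5·18.75 − 194·18.75 − ½·2·18.75²) = 5625/16; TS = 703.125.
A monopolist chooses Q where MR = MC. MR = 269 − 4Q; setting this equal to 194 + 2Q gives Q = 12.5 and P = 244.
CS = ½·(269 − 244)·12.5 = 156.25; PS = (244·12.5 − 194·12.5 − ½·2·12.5²) = 468.75; TS = 625.

Competition: TS = 703.125; Monopoly: TS = 625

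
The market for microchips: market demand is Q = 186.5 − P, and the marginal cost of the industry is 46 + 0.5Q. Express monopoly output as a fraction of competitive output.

Inverting demand: P = 186.5 − Q.
A monopolist chooses Q where MR = MC. MR = 186.5 − 2Q; setting this equal to 46 + 0.5Q gives Q = 56.2 and P = 130.3.
Under competition P = MC: 186.5 − Q = 46 + 0.5Q ⇒ Q = 281/3, P = 557/6.
Ratio Q_m/Q_c = 56.2/(281/3) = 0.6.

Q_m/Q_c = 0.6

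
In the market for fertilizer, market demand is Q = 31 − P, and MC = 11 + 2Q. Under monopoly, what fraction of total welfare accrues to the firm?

Inverting demand: P = 31 − Q.
The monopolist equates marginal revenue to marginal cost: 31 − 2Q = 11 + 2Q, so Q = 5. From demand, P = 26.
CS = ½·(31 − 26)·5 = 12.5.
PS = P·Q − VC(Q) = 26·5 − (11·5 + ½·2·5²) = 50.
Share captured = PS/TS = 50/62.5 = 0.8.

PS/TS = 0.8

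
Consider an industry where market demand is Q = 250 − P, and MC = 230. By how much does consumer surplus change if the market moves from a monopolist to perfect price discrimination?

Consumer surplus falls by 50

Inverting demand: P = 250 − Q.
The monopolist equates marginal revenue to marginal cost: 250 − 2Q = 230, so Q = 10. From demand, P = 240.
CS = ½·(250 − 240)·10 = 50.
Under first-degree price discrimination the firm charges each unit its demand price and produces up to where P = MC, i.e. Q = 20. Consumer surplus is zero; producer surplus equals total surplus.
CS = 0.
Change in consumer surplus: 0 − 50 = −50.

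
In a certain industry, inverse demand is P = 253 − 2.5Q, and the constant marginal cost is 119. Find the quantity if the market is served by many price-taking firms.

Perfect competition: P = MC = 119, so 253 − 2.5Q = 119 and Q = 53.6.

Q = 53.6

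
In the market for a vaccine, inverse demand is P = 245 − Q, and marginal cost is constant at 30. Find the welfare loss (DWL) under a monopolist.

DWL = 5778.125

Under competition P = MC = 30, so Q = (245 − 30)/1 = 215.
Monopoly sets MR = MC: 245 − 2Q = 30 ⇒ Q = 107.5, P = 245 − 107.5 = 137.5.
DWL is the triangle between Q = 107.5 and Q = 215: ½·(215 − 107.5)·(137.5 − 30) = 5778.125.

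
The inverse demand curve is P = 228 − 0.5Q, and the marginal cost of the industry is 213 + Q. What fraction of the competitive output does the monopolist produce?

Q_m/Q_c = 0.75

The monopolist equates marginal revenue to marginal cost: 228 − Q = 213 + Q, so Q = 7.5. From demand, P = 224.25.
Under competition P = MC: 228 − 0.5Q = 213 + Q ⇒ Q = 10, P = 223.
Ratio Q_m/Q_c = 7.5/10 = 0.75.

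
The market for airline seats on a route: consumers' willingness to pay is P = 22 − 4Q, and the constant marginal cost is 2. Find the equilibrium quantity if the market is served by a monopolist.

The monopolist equates marginal revenue to marginal cost: 22 − 8Q = 2, so Q = 2.5. From demand, P = 12.

Q = 2.5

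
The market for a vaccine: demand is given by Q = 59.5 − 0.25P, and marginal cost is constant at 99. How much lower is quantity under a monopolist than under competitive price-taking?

Quantity falls by 17.375

Inverting demand: P = 238 − 4Q.
Under competition P = MC = 99, so Q = (238 − 99)/4 = 34.75.
Monopoly sets MR = MC: 238 − 8Q = 99 ⇒ Q = 17.375, P = 238 − 4·17.375 = 168.5.
Change in quantity: 17.375 − 34.75 = −17.375.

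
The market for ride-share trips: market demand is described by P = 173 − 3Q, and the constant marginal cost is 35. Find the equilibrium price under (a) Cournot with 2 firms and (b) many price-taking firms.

Cournot: P = 81; Competition: P = 35

Cournot with 2 identical firms: the symmetric best-response condition is 173 − 9q = 35. Each firm produces q = 46/3, total output Q = 92/3, price P = 81.
Under competition P = MC = 35, so Q = (173 − 35)/3 = 46.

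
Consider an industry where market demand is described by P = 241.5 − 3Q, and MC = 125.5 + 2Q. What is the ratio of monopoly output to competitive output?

The monopolist equates marginal revenue to marginal cost: 241.5 − 6Q = 125.5 + 2Q, so Q = 14.5. From demand, P = 198.
Under competition P = MC: 241.5 − 3Q = 125.5 + 2Q ⇒ Q = 23.2, P = 171.9.
Ratio Q_m/Q_c = 14.5/23.2 = 0.625.

Q_m/Q_c = 0.625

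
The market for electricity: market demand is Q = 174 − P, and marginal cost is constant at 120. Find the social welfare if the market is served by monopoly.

TS = 1093.5

Inverting demand: P = 174 − Q.
The monopolist equates marginal revenue to marginal cost: 174 − 2Q = 120, so Q = 27. From demand, P = 147.
CS = ½·(174 − 147)·27 = 364.5; PS = (147 − 120)·27 = 729; TS = 1093.5.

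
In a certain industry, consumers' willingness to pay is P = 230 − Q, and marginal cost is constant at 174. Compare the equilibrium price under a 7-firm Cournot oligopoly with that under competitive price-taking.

Cournot: P = 181; Competition: P = 174

In a 7-firm Cournot equilibrium, symmetry and the first-order condition give q = (230 − 174)/(8) = 7. So Q = 49 and P = 181.
Competitive firms price at marginal cost: P = 174, giving Q = 56.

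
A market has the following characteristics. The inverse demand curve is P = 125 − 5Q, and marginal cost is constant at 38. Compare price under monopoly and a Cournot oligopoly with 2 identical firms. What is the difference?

The monopolist equates marginal revenue to marginal cost: 125 − 10Q = 38, so Q = 8.7. From demand, P = 81.5.
In a 2-firm Cournot equilibrium, symmetry and the first-order condition give q = (125 − 38)/(15) = 5.8. So Q = 11.6 and P = 67.
Change in price: 67 − 81.5 = −14.5.

Price falls by 14.5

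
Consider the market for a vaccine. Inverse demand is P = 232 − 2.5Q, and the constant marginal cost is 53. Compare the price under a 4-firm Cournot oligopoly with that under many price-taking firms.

In a 4-firm Cournot equilibrium, symmetry and the first-order condition give q = (232 − 53)/(12.5) = 14.32. So Q = 57.28 and P = 88.8.
Competitive firms price at marginal cost: P = 53, giving Q = 71.6.

Cournot: P = 88.8; Competition: P = 53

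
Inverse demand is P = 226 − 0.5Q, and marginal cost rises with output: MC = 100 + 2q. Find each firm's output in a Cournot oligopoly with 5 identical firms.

q_i = 25.2

Cournot with 5 identical firms: the symmetric best-response condition is 226 − 3q = 100 + 2q. Each firm produces q = 25.2, total output Q = 126, price P = 163.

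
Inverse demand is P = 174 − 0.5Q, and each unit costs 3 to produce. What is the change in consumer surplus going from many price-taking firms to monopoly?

CS falls by 21930.75

Perfect competition: P = MC = 3, so 174 − 0.5Q = 3 and Q = 342.
CS = ½·(174 − 3)·342 = 29241.
The monopolist equates marginal revenue to marginal cost: 174 − Q = 3, so Q = 171. From demand, P = 88.5.
CS = ½·(174 − 88.5)·171 = 7310.25.
Change in consumer surplus: 7310.25 − 29241 = −21930.75.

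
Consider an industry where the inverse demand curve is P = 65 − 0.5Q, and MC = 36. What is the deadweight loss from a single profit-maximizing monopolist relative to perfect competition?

DWL = 210.25

Under competition P = MC = 36, so Q = (65 − 36)/0.5 = 58.
The monopolist equates marginal revenue to marginal cost: 65 − Q = 36, so Q = 29. From demand, P = 50.5.
DWL is the triangle between Q = 29 and Q = 58: ½·(58 − 29)·(50.5 − 36) = 210.25.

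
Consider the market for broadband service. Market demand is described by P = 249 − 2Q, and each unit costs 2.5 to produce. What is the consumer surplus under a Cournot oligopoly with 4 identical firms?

In a 4-firm Cournot equilibrium, symmetry and the first-order condition give q = (249 − 2.5)/(10) = 24.65. So Q = 98.6 and P = 51.8.
CS = ½·(249 − 51.8)·98.6 = 9721.96.

CS = 9721.96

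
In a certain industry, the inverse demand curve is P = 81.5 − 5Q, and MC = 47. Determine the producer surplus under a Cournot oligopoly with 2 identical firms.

Cournot with 2 identical firms: the symmetric best-response condition is 81.5 − 15q = 47. Each firm produces q = 2.3, total output Q = 4.6, price P = 58.5.
PS = (58.5 − 47)·4.6 = 52.9.

PS = 52.9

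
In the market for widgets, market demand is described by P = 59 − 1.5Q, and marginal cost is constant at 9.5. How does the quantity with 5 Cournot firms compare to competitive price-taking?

In a 5-firm Cournot equilibrium, symmetry and the first-order condition give q = (59 − 9.5)/(9) = 5.5. So Q = 27.5 and P = 17.75.
Perfect competition: P = MC = 9.5, so 59 − 1.5Q = 9.5 and Q = 33.

Cournot: Q = 27.5; Competition: Q = 33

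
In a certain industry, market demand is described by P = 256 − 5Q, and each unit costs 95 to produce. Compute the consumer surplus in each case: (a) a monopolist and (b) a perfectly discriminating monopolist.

Monopoly: CS = 648.025; Perfect PD: CS = 0

The monopolist equates marginal revenue to marginal cost: 256 − 10Q = 95, so Q = 16.1. From demand, P = 175.5.
CS = ½·(256 − 175.5)·16.1 = 648.025.
With perfect price discrimination, output is the efficient level Q = 32.2 (where demand meets MC), but every buyer pays their willingness to pay: CS = 0 and PS = total surplus.
CS = 0.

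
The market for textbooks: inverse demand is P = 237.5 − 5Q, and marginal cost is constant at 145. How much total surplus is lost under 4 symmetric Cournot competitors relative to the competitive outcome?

DWL = 34.225

Competitive firms price at marginal cost: P = 145, giving Q = 18.5.
With 4 symmetric Cournot firms, each firm's FOC gives 237.5 − 25q = 145, so q = 3.7, Q = 4·3.7 = 14.8, and P = 163.5.
DWL is the triangle between Q = 14.8 and Q = 18.5: ½·(18.5 − 14.8)·(163.5 − 145) = 34.225.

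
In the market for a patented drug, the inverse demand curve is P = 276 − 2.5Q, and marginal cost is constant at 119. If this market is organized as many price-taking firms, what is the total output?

Q = 62.8

Competitive firms price at marginal cost: P = 119, giving Q = 62.8.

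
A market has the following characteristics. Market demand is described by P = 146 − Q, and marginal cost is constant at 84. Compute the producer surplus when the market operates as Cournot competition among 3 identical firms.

In a 3-firm Cournot equilibrium, symmetry and the first-order condition give q = (146 − 84)/(4) = 15.5. So Q = 46.5 and P = 99.5.
PS = (99.5 − 84)·46.5 = 720.75.

PS = 720.75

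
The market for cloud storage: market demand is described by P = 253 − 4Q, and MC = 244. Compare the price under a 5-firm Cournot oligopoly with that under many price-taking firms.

Cournot with 5 identical firms: the symmetric best-response condition is 253 − 24q = 244. Each firm produces q = 0.375, total output Q = 1.875, price P = 245.5.
Under competition P = MC = 244, so Q = (253 − 244)/4 = 2.25.

Cournot: P = 245.5; Competition: P = 244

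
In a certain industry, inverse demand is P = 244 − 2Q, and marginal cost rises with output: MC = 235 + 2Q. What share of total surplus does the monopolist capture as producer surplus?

Monopoly sets MR = MC: 244 − 4Q = 235 + 2Q ⇒ Q = 1.5, P = 244 − 2·1.5 = 241.
CS = ½·(244 − 241)·1.5 = 2.25.
PS = P·Q − VC(Q) = 241·1.5 − (235·1.5 + ½·2·1.5²) = 6.75.
Share captured = PS/TS = 6.75/9 = 0.75.

PS/TS = 0.75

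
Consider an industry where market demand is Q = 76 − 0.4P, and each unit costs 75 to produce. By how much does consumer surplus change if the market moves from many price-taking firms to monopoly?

Consumer surplus falls by 1983.75

Inverting demand: P = 190 − 2.5Q.
Perfect competition: P = MC = 75, so 190 − 2.5Q = 75 and Q = 46.
CS = ½·(190 − 75)·46 = 2645.
The monopolist equates marginal revenue to marginal cost: 190 − 5Q = 75, so Q = 23. From demand, P = 132.5.
CS = ½·(190 − 132.5)·23 = 661.25.
Change in consumer surplus: 661.25 − 2645 = −1983.75.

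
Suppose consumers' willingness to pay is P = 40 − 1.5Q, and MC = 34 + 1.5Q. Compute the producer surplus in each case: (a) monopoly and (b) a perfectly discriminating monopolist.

Monopoly sets MR = MC: 40 − 3Q = 34 + 1.5Q ⇒ Q = 4/3, P = 40 − 1.5·4/3 = 38.
PS = P·Q − VC(Q) = 38·4/3 − (34·4/3 + ½·1.5·(4/3)²) = 4.
Under first-degree price discrimination the firm charges each unit its demand price and produces up to where P = MC, i.e. Q = 2. Consumer surplus is zero; producer surplus equals total surplus.
PS = ½·(40 − 34)·2 = 6.

Monopoly: PS = 4; Perfect PD: PS = 6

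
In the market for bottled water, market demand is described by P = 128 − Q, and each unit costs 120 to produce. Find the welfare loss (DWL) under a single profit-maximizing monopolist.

DWL = 8

Under competition P = MC = 120, so Q = (128 − 120)/1 = 8.
A monopolist chooses Q where MR = MC. MR = 128 − 2Q; setting this equal to 120 gives Q = 4 and P = 124.
DWL is the triangle between Q = 4 and Q = 8: ½·(8 − 4)·(124 − 120) = 8.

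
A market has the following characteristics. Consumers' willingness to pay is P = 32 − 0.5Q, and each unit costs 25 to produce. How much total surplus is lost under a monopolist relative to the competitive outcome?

Perfect competition: P = MC = 25, so 32 − 0.5Q = 25 and Q = 14.
Monopoly sets MR = MC: 32 − Q = 25 ⇒ Q = 7, P = 32 − 0.5·7 = 28.5.
DWL is the triangle between Q = 7 and Q = 14: ½·(14 − 7)·(28.5 − 25) = 12.25.

DWL = 12.25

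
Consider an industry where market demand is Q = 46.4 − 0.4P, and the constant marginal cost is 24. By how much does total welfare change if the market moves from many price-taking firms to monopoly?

TS falls by 423.2

Inverting demand: P = 116 − 2.5Q.
Under competition P = MC = 24, so Q = (116 − 24)/2.5 = 36.8.
CS = ½·(116 − 24)·36.8 = 1692.8; PS = (24 − 24)·36.8 = 0; TS = 1692.8.
A monopolist chooses Q where MR = MC. MR = 116 − 5Q; setting this equal to 24 gives Q = 18.4 and P = 70.
CS = ½·(116 − 70)·18.4 = 423.2; PS = (70 − 24)·18.4 = 846.4; TS = 1269.6.
Change in total welfare: 1269.6 − 1692.8 = −423.2.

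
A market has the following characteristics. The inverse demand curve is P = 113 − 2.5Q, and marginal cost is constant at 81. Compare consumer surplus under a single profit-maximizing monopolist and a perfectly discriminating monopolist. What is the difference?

The monopolist equates marginal revenue to marginal cost: 113 − 5Q = 81, so Q = 6.4. From demand, P = 97.
CS = ½·(113 − 97)·6.4 = 51.2.
With perfect price discrimination, output is the efficient level Q = 12.8 (where demand meets MC), but every buyer pays their willingness to pay: CS = 0 and PS = total surplus.
CS = 0.
Change in consumer surplus: 0 − 51.2 = −51.2.

Consumer surplus falls by 51.2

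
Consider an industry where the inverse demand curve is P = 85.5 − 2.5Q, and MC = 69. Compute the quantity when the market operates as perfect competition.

Q = 6.6

Perfect competition: P = MC = 69, so 85.5 − 2.5Q = 69 and Q = 6.6.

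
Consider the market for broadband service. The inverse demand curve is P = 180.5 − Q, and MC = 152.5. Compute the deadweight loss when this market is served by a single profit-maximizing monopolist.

DWL = 98

Under competition P = MC = 152.5, so Q = (180.5 − 152.5)/1 = 28.
The monopolist equates marginal revenue to marginal cost: 180.5 − 2Q = 152.5, so Q = 14. From demand, P = 166.5.
DWL is the triangle between Q = 14 and Q = 28: ½·(28 − 14)·(166.5 − 152.5) = 98.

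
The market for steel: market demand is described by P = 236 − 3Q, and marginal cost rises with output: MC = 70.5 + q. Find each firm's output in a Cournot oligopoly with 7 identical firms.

q_i = 6.62

Cournot with 7 identical firms: the symmetric best-response condition is 236 − 24q = 70.5 + q. Each firm produces q = 6.62, total output Q = 46.34, price P = 96.98.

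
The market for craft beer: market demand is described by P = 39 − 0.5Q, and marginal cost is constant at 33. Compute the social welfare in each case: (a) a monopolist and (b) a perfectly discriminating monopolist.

Monopoly sets MR = MC: 39 − Q = 33 ⇒ Q = 6, P = 39 − 0.5·6 = 36.
CS = ½·(39 − 36)·6 = 9; PS = (36 − 33)·6 = 18; TS = 27.
With perfect price discrimination, output is the efficient level Q = 12 (where demand meets MC), but every buyer pays their willingness to pay: CS = 0 and PS = total surplus.
TS = 36 (equal to competitive TS).

Monopoly: TS = 27; Perfect PD: TS = 36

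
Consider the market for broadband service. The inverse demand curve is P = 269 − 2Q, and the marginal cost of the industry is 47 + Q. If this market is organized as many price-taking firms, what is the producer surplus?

PS = 2738

Competitive equilibrium sets price equal to marginal cost: 269 − 2Q = 47 + Q, so Q = 74 and P = 121.
PS = P·Q − VC(Q) = 121·74 − (47·74 + ½·1·74²) = 2738.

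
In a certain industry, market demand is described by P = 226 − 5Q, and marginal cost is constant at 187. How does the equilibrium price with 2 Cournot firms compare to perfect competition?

Cournot with 2 identical firms: the symmetric best-response condition is 226 − 15q = 187. Each firm produces q = 2.6, total output Q = 5.2, price P = 200.
Competitive firms price at marginal cost: P = 187, giving Q = 7.8.

Cournot: P = 200; Competition: P = 187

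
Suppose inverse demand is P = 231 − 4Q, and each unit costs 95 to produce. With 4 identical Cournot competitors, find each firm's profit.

π_i = 184.96

In a 4-firm Cournot equilibrium, symmetry and the first-order condition give q = (231 − 95)/(20) = 6.8. So Q = 27.2 and P = 122.2.
Each firm's profit = (122.2 − 95)·6.8 = 184.96.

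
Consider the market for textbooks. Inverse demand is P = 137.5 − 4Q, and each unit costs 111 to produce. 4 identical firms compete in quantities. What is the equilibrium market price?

In a 4-firm Cournot equilibrium, symmetry and the first-order condition give q = (137.5 − 111)/(20) = 1.325. So Q = 5.3 and P = 116.3.

P = 116.3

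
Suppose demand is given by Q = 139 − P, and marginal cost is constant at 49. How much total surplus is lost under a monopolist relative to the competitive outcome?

DWL = 1012.5

Inverting demand: P = 139 − Q.
Perfect competition: P = MC = 49, so 139 − Q = 49 and Q = 90.
Monopoly sets MR = MC: 139 − 2Q = 49 ⇒ Q = 45, P = 139 − 45 = 94.
DWL is the triangle between Q = 45 and Q = 90: ½·(90 − 45)·(94 − 49) = 1012.5.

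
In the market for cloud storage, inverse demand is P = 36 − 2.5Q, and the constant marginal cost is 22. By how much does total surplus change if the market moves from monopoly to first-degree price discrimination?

TS rises by 9.8

A monopolist chooses Q where MR = MC. MR = 36 − 5Q; setting this equal to 22 gives Q = 2.8 and P = 29.
CS = ½·(36 − 29)·2.8 = 9.8; PS = (29 − 22)·2.8 = 19.6; TS = 29.4.
Under first-degree price discrimination the firm charges each unit its demand price and produces up to where P = MC, i.e. Q = 5.6. Consumer surplus is zero; producer surplus equals total surplus.
TS = 39.2 (equal to competitive TS).
Change in total surplus: 39.2 − 29.4 = 9.8.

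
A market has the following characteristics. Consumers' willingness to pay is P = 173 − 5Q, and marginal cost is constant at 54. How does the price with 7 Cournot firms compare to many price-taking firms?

Cournot: P = 68.875; Competition: P = 54

Cournot with 7 identical firms: the symmetric best-response condition is 173 − 40q = 54. Each firm produces q = 2.975, total output Q = 20.825, price P = 68.875.
Competitive firms price at marginal cost: P = 54, giving Q = 23.8.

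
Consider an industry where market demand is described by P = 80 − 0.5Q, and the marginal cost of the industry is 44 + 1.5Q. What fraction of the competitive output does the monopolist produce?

A monopolist chooses Q where MR = MC. MR = 80 − Q; setting this equal to 44 + 1.5Q gives Q = 14.4 and P = 72.8.
Under competition P = MC: 80 − 0.5Q = 44 + 1.5Q ⇒ Q = 18, P = 71.
Ratio Q_m/Q_c = 14.4/18 = 0.8.

Q_m/Q_c = 0.8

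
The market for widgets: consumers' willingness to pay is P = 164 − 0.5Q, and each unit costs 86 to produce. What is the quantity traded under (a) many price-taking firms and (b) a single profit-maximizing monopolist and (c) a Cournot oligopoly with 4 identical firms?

Under competition P = MC = 86, so Q = (164 − 86)/0.5 = 156.
The monopolist equates marginal revenue to marginal cost: 164 − Q = 86, so Q = 78. From demand, P = 125.
With 4 symmetric Cournot firms, each firm's FOC gives 164 − 2.5q = 86, so q = 31.2, Q = 4·31.2 = 124.8, and P = 101.6.

Competition: Q = 156; Monopoly: Q = 78; Cournot: Q = 124.8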